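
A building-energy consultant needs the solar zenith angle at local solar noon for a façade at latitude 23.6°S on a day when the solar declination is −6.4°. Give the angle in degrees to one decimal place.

At local solar noon the hour angle is zero, so the zenith angle is |φ − δ| = |-23.6° − (-6.4°)| = 17.2°.

17.2°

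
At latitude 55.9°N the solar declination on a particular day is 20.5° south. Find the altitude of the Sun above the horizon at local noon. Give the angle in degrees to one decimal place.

13.6°

At local solar noon the hour angle is zero, so the elevation is 90° − |φ − δ| = 90° − |55.9° − (-20.5°)| = 90° − 76.4° = 13.6°.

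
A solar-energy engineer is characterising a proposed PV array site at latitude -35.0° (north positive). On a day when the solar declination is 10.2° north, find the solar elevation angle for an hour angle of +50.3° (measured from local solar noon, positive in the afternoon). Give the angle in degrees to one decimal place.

cos θ_z = sin φ sin δ + cos φ cos δ cos H = (-0.5736)(0.1771) + (0.8192)(0.9842)(0.6388) = 0.4135.
θ_z = arccos(0.4135) = 65.58°, so the elevation is 90° − 65.58° = 24.42°.

24.4°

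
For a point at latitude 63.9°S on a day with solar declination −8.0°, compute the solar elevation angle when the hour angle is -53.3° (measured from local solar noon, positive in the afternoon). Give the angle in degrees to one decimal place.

22.7°

With φ = -63.9°, δ = -8.0°, H = -53.30°: sin φ sin δ = 0.1250, cos φ cos δ cos H = 0.2604, so cos θ_z = 0.3854.
θ_z = arccos(0.3854) = 67.33°, so the elevation is 90° − 67.33° = 22.67°.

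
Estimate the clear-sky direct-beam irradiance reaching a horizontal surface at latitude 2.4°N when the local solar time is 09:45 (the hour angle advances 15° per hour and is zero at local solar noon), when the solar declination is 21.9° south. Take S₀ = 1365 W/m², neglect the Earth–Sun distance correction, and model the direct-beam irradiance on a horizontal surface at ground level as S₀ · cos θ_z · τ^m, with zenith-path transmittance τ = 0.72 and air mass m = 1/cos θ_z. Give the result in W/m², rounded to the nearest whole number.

667 W/m²

Hour angle H = 15° × (9.75 − 12) = -33.75°.
With φ = 2.4°, δ = -21.9°, H = -33.75°: sin φ sin δ = -0.0156, cos φ cos δ cos H = 0.7708, so cos θ_z = 0.7552.
Air mass m = 1/cos θ_z = 1/0.7552 = 1.324; τ^m = 0.72^1.324 = 0.6473.
Surface direct beam = 1365 × 0.7552 × 0.6473 = 667.27 W/m².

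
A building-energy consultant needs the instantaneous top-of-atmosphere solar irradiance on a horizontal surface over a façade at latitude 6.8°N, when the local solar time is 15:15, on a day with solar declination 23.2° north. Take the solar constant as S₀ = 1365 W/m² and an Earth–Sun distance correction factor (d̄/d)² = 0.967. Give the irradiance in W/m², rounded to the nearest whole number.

Hour angle H = 15° × (15.25 − 12) = 48.75°.
With φ = 6.8°, δ = 23.2°, H = 48.75°: sin φ sin δ = 0.0466, cos φ cos δ cos H = 0.6018, so cos θ_z = 0.6484.
Top-of-atmosphere irradiance = S₀ (d̄/d)² cos θ_z = 1365 × 0.967 × 0.6484 = 855.86 W/m².

856 W/m²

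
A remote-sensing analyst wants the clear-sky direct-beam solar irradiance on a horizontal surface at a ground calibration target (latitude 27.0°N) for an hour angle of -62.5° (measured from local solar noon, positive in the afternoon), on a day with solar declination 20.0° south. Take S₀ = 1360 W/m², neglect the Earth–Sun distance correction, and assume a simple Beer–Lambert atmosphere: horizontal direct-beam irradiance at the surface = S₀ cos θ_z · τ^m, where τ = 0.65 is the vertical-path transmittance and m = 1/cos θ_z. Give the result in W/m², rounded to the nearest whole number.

49 W/m²

With φ = 27.0°, δ = -20.0°, H = -62.50°: sin φ sin δ = -0.1553, cos φ cos δ cos H = 0.3866, so cos θ_z = 0.2313.
Air mass m = 1/cos θ_z = 1/0.2313 = 4.323; τ^m = 0.65^4.323 = 0.1553.
Surface direct beam = 1360 × 0.2313 × 0.1553 = 48.85 W/m².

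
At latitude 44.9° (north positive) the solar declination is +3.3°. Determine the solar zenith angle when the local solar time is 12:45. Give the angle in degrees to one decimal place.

Hour angle H = 15° × (12.75 − 12) = 11.25°.
cos θ_z = sin(44.9°) sin(3.3°) + cos(44.9°) cos(3.3°) cos(11.25°) = 0.0406 + 0.6936 = 0.7342.
θ_z = arccos(0.7342) = 42.76°.

42.8°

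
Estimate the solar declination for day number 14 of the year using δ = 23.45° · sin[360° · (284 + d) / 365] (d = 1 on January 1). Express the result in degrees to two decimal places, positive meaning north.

-21.44°

360 × (284 + 14) / 365 = 293.918°; sin(293.918°) = -0.9141.
δ = 23.45 × -0.9141 = -21.436° ≈ -21.44°.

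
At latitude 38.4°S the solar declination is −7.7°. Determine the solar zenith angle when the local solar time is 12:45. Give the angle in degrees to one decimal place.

Hour angle H = 15° × (12.75 − 12) = 11.25°.
With φ = -38.4°, δ = -7.7°, H = 11.25°: sin φ sin δ = 0.0832, cos φ cos δ cos H = 0.7617, so cos θ_z = 0.8449.
θ_z = arccos(0.8449) = 32.34°.

32.3°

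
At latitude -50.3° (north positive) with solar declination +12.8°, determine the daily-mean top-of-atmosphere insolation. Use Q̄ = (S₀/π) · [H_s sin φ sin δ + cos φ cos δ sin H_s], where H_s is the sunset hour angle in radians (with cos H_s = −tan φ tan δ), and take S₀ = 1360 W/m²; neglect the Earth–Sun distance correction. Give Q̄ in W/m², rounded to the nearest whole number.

−tan φ tan δ = −(-1.2045)(0.2272) = 0.2737; H_s = arccos(0.2737) = 74.12°. In radians, H_s = 1.2936.
H_s sin φ sin δ = 1.2936 × -0.7694 × 0.2215 = -0.2205.
cos φ cos δ sin H_s = 0.6388 × 0.9751 × 0.9618 = 0.5991.
Q̄ = (1360/π) × (-0.2205 + 0.5991) = 432.90 × 0.3786 = 163.90 W/m².

164 W/m²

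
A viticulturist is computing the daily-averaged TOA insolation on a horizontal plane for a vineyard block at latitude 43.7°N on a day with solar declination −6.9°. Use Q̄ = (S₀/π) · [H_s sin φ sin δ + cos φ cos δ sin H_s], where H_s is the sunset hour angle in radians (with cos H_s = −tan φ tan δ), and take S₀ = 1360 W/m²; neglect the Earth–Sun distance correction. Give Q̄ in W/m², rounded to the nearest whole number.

256 W/m²

The sunset hour angle satisfies cos H_s = −tan φ tan δ = 0.1156, giving H_s = 83.36°. In radians, H_s = 1.4549.
H_s sin φ sin δ = 1.4549 × 0.6909 × -0.1201 = -0.1207.
cos φ cos δ sin H_s = 0.7230 × 0.9928 × 0.9933 = 0.7130.
Q̄ = (1360/π) × (-0.1207 + 0.7130) = 432.90 × 0.5923 = 256.41 W/m².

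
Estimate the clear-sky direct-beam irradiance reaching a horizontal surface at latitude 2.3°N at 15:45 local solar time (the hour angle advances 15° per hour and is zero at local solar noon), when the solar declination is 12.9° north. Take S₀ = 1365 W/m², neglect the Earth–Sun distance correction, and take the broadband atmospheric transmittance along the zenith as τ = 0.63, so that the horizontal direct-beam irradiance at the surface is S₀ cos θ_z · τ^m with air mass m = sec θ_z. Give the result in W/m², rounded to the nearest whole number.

324 W/m²

Hour angle H = 15° × (15.75 − 12) = 56.25°.
With φ = 2.3°, δ = 12.9°, H = 56.25°: sin φ sin δ = 0.0090, cos φ cos δ cos H = 0.5411, so cos θ_z = 0.5501.
Air mass m = 1/cos θ_z = 1/0.5501 = 1.818; τ^m = 0.63^1.818 = 0.4317.
Surface direct beam = 1365 × 0.5501 × 0.4317 = 324.16 W/m².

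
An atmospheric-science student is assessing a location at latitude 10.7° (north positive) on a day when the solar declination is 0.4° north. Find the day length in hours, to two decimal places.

cos H_s = −tan(10.7°) · tan(0.4°) = -0.0013, so H_s = arccos(-0.0013) = 90.07°.
Day length = 2 H_s / 15° h⁻¹ = 180.14° / 15 = 12.009 h.

12.01 hours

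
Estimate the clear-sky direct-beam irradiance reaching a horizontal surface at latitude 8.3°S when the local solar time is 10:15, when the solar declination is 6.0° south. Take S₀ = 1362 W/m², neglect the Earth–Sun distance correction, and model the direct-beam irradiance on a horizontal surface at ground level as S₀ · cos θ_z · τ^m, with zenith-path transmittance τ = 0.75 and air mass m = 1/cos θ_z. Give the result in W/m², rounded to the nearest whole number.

Hour angle H = 15° × (10.25 − 12) = -26.25°.
With φ = -8.3°, δ = -6.0°, H = -26.25°: sin φ sin δ = 0.0151, cos φ cos δ cos H = 0.8826, so cos θ_z = 0.8977.
Air mass m = 1/cos θ_z = 1/0.8977 = 1.114; τ^m = 0.75^1.114 = 0.7258.
Surface direct beam = 1362 × 0.8977 × 0.7258 = 887.41 W/m².

887 W/m²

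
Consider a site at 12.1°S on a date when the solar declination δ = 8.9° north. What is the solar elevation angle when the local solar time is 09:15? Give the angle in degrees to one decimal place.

Hour angle H = 15° × (9.25 − 12) = -41.25°.
cos θ_z = sin(-12.1°) sin(8.9°) + cos(-12.1°) cos(8.9°) cos(-41.25°) = -0.0324 + 0.7263 = 0.6939.
θ_z = arccos(0.6939) = 46.06°, so the elevation is 90° − 46.06° = 43.94°.

43.9°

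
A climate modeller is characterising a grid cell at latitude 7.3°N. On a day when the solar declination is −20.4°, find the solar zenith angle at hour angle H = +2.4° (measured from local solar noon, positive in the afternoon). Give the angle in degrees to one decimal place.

cos θ_z = sin φ sin δ + cos φ cos δ cos H = (0.1271)(-0.3486) + (0.9919)(0.9373)(0.9991) = 0.8846.
θ_z = arccos(0.8846) = 27.80°.

27.8°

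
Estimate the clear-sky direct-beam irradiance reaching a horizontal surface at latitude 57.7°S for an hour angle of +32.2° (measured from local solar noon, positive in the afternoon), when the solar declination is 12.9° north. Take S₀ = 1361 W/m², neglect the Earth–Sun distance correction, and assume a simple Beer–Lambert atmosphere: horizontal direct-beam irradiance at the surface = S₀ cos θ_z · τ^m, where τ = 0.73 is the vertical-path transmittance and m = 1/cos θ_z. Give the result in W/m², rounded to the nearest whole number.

98 W/m²

cos θ_z = sin φ sin δ + cos φ cos δ cos H = (-0.8453)(0.2233) + (0.5344)(0.9748)(0.8462) = 0.2521.
Air mass m = 1/cos θ_z = 1/0.2521 = 3.967; τ^m = 0.73^3.967 = 0.2869.
Surface direct beam = 1361 × 0.2521 × 0.2869 = 98.44 W/m².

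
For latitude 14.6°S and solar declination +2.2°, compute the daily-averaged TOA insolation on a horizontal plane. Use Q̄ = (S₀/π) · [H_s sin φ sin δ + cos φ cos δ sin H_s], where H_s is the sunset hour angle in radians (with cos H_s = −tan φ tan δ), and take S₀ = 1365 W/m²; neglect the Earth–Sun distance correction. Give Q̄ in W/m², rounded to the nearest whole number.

414 W/m²

cos H_s = −tan(-14.6°) · tan(2.2°) = 0.0100, so H_s = arccos(0.0100) = 89.43°. In radians, H_s = 1.5608.
H_s sin φ sin δ = 1.5608 × -0.2521 × 0.0384 = -0.0151.
cos φ cos δ sin H_s = 0.9677 × 0.9993 × 1.0000 = 0.9670.
Q̄ = (1365/π) × (-0.0151 + 0.9670) = 434.49 × 0.9519 = 413.59 W/m².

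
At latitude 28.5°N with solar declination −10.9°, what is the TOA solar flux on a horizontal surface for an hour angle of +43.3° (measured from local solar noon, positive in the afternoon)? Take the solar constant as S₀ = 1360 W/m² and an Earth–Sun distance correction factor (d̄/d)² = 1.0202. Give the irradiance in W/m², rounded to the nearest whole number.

cos θ_z = sin φ sin δ + cos φ cos δ cos H = (0.4772)(-0.1891) + (0.8788)(0.9820)(0.7278) = 0.5378.
Top-of-atmosphere irradiance = S₀ (d̄/d)² cos θ_z = 1360 × 1.0202 × 0.5378 = 746.18 W/m².

746 W/m²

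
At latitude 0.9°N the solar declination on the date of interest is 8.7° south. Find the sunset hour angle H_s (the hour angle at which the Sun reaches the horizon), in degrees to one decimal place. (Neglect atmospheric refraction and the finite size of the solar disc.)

cos H_s = −tan(0.9°) · tan(-8.7°) = 0.0024, so H_s = arccos(0.0024) = 89.86°.

89.9°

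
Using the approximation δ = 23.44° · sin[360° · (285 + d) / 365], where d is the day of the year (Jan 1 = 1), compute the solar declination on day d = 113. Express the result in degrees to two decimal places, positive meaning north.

360 × (285 + 113) / 365 = 392.548°; sin(392.548°) = 0.5380.
δ = 23.44 × 0.5380 = 12.611° ≈ +12.61°.

+12.61°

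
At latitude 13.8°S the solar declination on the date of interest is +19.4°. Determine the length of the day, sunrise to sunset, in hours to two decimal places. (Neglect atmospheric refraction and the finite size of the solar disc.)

11.34 hours

The sunset hour angle satisfies cos H_s = −tan φ tan δ = 0.0865, giving H_s = 85.04°.
Day length = 2 H_s / 15° h⁻¹ = 170.08° / 15 = 11.339 h.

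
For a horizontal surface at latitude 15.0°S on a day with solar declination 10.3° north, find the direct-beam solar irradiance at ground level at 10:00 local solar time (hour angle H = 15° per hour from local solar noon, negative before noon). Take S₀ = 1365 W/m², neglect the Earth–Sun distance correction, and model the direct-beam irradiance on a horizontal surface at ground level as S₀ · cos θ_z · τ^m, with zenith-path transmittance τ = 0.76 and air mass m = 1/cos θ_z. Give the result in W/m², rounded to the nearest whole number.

745 W/m²

Hour angle H = 15° × (10 − 12) = -30.00°.
cos θ_z = sin φ sin δ + cos φ cos δ cos H = (-0.2588)(0.1788) + (0.9659)(0.9839)(0.8660) = 0.7767.
Air mass m = 1/cos θ_z = 1/0.7767 = 1.287; τ^m = 0.76^1.287 = 0.7024.
Surface direct beam = 1365 × 0.7767 × 0.7024 = 744.68 W/m².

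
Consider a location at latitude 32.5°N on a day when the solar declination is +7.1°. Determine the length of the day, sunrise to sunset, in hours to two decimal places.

−tan φ tan δ = −(0.6371)(0.1246) = -0.0794; H_s = arccos(-0.0794) = 94.55°.
Day length = 2 H_s / 15° h⁻¹ = 189.10° / 15 = 12.607 h.

12.61 hours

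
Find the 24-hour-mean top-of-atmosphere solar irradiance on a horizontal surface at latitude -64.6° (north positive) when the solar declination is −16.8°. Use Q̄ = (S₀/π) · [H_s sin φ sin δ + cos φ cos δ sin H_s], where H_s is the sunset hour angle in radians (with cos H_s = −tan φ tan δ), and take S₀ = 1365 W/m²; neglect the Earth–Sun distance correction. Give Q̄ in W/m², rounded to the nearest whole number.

−tan φ tan δ = −(-2.1060)(-0.3019) = -0.6358; H_s = arccos(-0.6358) = 129.48°. In radians, H_s = 2.2599.
H_s sin φ sin δ = 2.2599 × -0.9033 × -0.2890 = 0.5900.
cos φ cos δ sin H_s = 0.4289 × 0.9573 × 0.7718 = 0.3169.
Q̄ = (1365/π) × (0.5900 + 0.3169) = 434.49 × 0.9069 = 394.04 W/m².

394 W/m²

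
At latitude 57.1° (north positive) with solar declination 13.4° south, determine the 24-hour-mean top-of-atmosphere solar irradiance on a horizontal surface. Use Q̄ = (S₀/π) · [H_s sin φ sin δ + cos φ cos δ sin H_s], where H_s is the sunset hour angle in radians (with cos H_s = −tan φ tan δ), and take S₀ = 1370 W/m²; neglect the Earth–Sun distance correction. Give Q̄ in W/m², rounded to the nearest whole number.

−tan φ tan δ = −(1.5458)(-0.2382) = 0.3682; H_s = arccos(0.3682) = 68.40°. In radians, H_s = 1.1938.
H_s sin φ sin δ = 1.1938 × 0.8396 × -0.2317 = -0.2322.
cos φ cos δ sin H_s = 0.5432 × 0.9728 × 0.9298 = 0.4913.
Q̄ = (1370/π) × (-0.2322 + 0.4913) = 436.08 × 0.2591 = 112.99 W/m².

113 W/m²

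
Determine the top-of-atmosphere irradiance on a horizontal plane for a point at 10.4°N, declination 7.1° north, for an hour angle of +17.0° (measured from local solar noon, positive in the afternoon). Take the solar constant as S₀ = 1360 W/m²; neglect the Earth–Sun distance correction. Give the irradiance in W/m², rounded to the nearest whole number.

With φ = 10.4°, δ = 7.1°, H = 17.00°: sin φ sin δ = 0.0223, cos φ cos δ cos H = 0.9334, so cos θ_z = 0.9557.
Top-of-atmosphere irradiance = S₀ cos θ_z = 1360 × 0.9557 = 1299.75 W/m².

1300 W/m²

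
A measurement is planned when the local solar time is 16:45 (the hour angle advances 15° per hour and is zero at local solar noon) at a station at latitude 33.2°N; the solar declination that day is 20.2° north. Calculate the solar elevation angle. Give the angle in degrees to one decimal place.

Hour angle H = 15° × (16.75 − 12) = 71.25°.
With φ = 33.2°, δ = 20.2°, H = 71.25°: sin φ sin δ = 0.1891, cos φ cos δ cos H = 0.2524, so cos θ_z = 0.4415.
θ_z = arccos(0.4415) = 63.80°, so the elevation is 90° − 63.80° = 26.20°.

26.2°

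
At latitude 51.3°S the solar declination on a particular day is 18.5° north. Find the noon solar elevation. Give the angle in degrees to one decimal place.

At local solar noon the hour angle is zero, so the elevation is 90° − |φ − δ| = 90° − |-51.3° − (18.5°)| = 90° − 69.8° = 20.2°.

20.2°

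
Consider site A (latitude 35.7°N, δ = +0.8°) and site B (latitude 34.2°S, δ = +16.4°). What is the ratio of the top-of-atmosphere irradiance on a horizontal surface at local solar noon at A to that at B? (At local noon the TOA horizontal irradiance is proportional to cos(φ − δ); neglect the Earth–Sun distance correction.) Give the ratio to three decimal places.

A: cos θ_z = cos(35.7° − (0.8°)) = 0.8202.
B: cos θ_z = cos(-34.2° − (16.4°)) = 0.6347.
Ratio A/B = 0.8202 / 0.6347 = 1.2923.

1.292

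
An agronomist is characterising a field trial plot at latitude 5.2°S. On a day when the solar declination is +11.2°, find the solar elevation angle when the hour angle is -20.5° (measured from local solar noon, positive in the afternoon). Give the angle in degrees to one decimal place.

cos θ_z = sin(-5.2°) sin(11.2°) + cos(-5.2°) cos(11.2°) cos(-20.50°) = -0.0176 + 0.9151 = 0.8975.
θ_z = arccos(0.8975) = 26.17°, so the elevation is 90° − 26.17° = 63.83°.

63.8°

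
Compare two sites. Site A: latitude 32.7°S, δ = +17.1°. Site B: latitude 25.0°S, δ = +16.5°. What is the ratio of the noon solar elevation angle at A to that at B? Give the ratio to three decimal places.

0.829

A: 90° − |-32.7 − (17.1)| = 40.20°.
B: 90° − |-25.0 − (16.5)| = 48.50°.
Ratio A/B = 40.2000 / 48.5000 = 0.8289.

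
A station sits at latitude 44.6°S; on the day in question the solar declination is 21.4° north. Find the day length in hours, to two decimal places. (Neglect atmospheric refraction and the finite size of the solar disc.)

−tan φ tan δ = −(-0.9861)(0.3919) = 0.3865; H_s = arccos(0.3865) = 67.26°.
Day length = 2 H_s / 15° h⁻¹ = 134.52° / 15 = 8.968 h.

8.97 hours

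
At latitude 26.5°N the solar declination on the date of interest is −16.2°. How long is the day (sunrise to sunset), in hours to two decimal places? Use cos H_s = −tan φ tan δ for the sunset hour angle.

The sunset hour angle satisfies cos H_s = −tan φ tan δ = 0.1449, giving H_s = 81.67°.
Day length = 2 H_s / 15° h⁻¹ = 163.34° / 15 = 10.889 h.

10.89 hours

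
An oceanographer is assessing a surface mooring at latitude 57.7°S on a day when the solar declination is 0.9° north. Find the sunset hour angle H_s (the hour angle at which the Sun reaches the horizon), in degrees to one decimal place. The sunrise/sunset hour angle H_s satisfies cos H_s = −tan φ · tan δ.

88.6°

−tan φ tan δ = −(-1.5818)(0.0157) = 0.0248; H_s = arccos(0.0248) = 88.58°.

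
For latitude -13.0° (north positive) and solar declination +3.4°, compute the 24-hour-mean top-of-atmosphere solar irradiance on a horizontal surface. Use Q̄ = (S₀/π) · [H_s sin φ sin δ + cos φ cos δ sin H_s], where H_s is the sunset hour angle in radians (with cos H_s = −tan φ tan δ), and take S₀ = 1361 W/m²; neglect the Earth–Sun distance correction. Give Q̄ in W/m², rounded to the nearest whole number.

412 W/m²

−tan φ tan δ = −(-0.2309)(0.0594) = 0.0137; H_s = arccos(0.0137) = 89.22°. In radians, H_s = 1.5572.
H_s sin φ sin δ = 1.5572 × -0.2250 × 0.0593 = -0.0208.
cos φ cos δ sin H_s = 0.9744 × 0.9982 × 0.9999 = 0.9725.
Q̄ = (1361/π) × (-0.0208 + 0.9725) = 433.22 × 0.9517 = 412.30 W/m².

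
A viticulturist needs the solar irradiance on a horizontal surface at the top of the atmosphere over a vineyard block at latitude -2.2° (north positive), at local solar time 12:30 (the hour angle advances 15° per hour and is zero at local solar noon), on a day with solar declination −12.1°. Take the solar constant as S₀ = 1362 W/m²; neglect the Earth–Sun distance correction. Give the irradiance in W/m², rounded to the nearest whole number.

1330 W/m²

Hour angle H = 15° × (12.5 − 12) = 7.50°.
With φ = -2.2°, δ = -12.1°, H = 7.50°: sin φ sin δ = 0.0080, cos φ cos δ cos H = 0.9687, so cos θ_z = 0.9767.
Top-of-atmosphere irradiance = S₀ cos θ_z = 1362 × 0.9767 = 1330.27 W/m².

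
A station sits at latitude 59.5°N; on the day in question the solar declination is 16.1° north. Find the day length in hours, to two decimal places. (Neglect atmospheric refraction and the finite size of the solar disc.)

The sunset hour angle satisfies cos H_s = −tan φ tan δ = -0.4900, giving H_s = 119.34°.
Day length = 2 H_s / 15° h⁻¹ = 238.68° / 15 = 15.912 h.

15.91 hours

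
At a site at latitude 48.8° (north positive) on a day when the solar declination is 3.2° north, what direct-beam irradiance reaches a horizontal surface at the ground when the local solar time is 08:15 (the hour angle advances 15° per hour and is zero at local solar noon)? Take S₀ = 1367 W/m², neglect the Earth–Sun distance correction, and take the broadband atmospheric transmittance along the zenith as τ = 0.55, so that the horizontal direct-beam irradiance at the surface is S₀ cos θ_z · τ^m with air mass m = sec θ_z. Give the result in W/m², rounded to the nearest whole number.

Hour angle H = 15° × (8.25 − 12) = -56.25°.
cos θ_z = sin(48.8°) sin(3.2°) + cos(48.8°) cos(3.2°) cos(-56.25°) = 0.0420 + 0.3654 = 0.4074.
Air mass m = 1/cos θ_z = 1/0.4074 = 2.455; τ^m = 0.55^2.455 = 0.2305.
Surface direct beam = 1367 × 0.4074 × 0.2305 = 128.37 W/m².

128 W/m²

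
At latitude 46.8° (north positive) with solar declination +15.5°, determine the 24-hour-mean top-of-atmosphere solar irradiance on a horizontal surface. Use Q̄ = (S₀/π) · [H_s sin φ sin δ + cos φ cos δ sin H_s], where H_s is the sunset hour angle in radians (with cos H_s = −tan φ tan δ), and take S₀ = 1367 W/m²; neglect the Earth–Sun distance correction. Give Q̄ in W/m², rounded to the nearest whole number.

433 W/m²

cos H_s = −tan(46.8°) · tan(15.5°) = -0.2953, so H_s = arccos(-0.2953) = 107.18°. In radians, H_s = 1.8706.
H_s sin φ sin δ = 1.8706 × 0.7290 × 0.2672 = 0.3644.
cos φ cos δ sin H_s = 0.6845 × 0.9636 × 0.9554 = 0.6302.
Q̄ = (1367/π) × (0.3644 + 0.6302) = 435.13 × 0.9946 = 432.78 W/m².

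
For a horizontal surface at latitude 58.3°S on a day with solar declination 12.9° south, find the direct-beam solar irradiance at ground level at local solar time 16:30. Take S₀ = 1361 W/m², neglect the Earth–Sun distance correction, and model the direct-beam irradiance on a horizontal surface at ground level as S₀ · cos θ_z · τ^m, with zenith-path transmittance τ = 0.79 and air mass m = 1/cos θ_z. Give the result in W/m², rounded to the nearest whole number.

285 W/m²

Hour angle H = 15° × (16.5 − 12) = 67.50°.
cos θ_z = sin φ sin δ + cos φ cos δ cos H = (-0.8508)(-0.2233) + (0.5255)(0.9748)(0.3827) = 0.3860.
Air mass m = 1/cos θ_z = 1/0.3860 = 2.591; τ^m = 0.79^2.591 = 0.5429.
Surface direct beam = 1361 × 0.3860 × 0.5429 = 285.21 W/m².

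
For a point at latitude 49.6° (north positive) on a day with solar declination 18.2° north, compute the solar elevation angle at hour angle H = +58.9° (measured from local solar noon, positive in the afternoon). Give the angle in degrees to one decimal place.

33.8°

cos θ_z = sin φ sin δ + cos φ cos δ cos H = (0.7615)(0.3123) + (0.6481)(0.9500)(0.5165) = 0.5558.
θ_z = arccos(0.5558) = 56.23°, so the elevation is 90° − 56.23° = 33.77°.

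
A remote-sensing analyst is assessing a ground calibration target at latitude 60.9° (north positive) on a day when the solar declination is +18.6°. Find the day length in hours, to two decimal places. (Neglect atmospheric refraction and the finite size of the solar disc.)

cos H_s = −tan(60.9°) · tan(18.6°) = -0.6046, so H_s = arccos(-0.6046) = 127.20°.
Day length = 2 H_s / 15° h⁻¹ = 254.40° / 15 = 16.960 h.

16.96 hours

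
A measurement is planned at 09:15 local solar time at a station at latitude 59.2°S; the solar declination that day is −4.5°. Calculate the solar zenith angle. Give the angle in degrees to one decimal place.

63.2°

Hour angle H = 15° × (9.25 − 12) = -41.25°.
cos θ_z = sin φ sin δ + cos φ cos δ cos H = (-0.8590)(-0.0785) + (0.5120)(0.9969)(0.7518) = 0.4512.
θ_z = arccos(0.4512) = 63.18°.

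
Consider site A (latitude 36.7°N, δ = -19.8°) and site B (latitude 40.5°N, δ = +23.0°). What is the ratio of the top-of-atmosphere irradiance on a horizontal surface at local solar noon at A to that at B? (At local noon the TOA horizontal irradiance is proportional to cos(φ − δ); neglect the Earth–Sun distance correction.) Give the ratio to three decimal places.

A: cos θ_z = cos(36.7° − (-19.8°)) = 0.5519.
B: cos θ_z = cos(40.5° − (23.0°)) = 0.9537.
Ratio A/B = 0.5519 / 0.9537 = 0.5787.

0.579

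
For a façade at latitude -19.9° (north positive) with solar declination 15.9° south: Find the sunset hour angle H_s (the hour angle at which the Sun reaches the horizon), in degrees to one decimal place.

−tan φ tan δ = −(-0.3620)(-0.2849) = -0.1031; H_s = arccos(-0.1031) = 95.92°.

95.9°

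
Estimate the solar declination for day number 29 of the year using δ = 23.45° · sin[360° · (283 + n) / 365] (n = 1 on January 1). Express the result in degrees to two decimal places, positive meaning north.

360 × (283 + 29) / 365 = 307.726°; sin(307.726°) = -0.7909.
δ = 23.45 × -0.7909 = -18.547° ≈ -18.55°.

-18.55°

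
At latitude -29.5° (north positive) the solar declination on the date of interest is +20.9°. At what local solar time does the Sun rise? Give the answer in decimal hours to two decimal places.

−tan φ tan δ = −(-0.5658)(0.3819) = 0.2161; H_s = arccos(0.2161) = 77.52°.
Sunrise is at 12 − H_s/15 = 12 − 5.168 = 6.832 h local solar time.

6.83 h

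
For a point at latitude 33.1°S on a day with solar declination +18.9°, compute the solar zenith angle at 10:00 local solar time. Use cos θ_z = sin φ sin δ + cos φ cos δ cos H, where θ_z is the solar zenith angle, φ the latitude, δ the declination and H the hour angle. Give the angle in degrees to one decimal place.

Hour angle H = 15° × (10 − 12) = -30.00°.
cos θ_z = sin φ sin δ + cos φ cos δ cos H = (-0.5461)(0.3239) + (0.8377)(0.9461)(0.8660) = 0.5095.
θ_z = arccos(0.5095) = 59.37°.

59.4°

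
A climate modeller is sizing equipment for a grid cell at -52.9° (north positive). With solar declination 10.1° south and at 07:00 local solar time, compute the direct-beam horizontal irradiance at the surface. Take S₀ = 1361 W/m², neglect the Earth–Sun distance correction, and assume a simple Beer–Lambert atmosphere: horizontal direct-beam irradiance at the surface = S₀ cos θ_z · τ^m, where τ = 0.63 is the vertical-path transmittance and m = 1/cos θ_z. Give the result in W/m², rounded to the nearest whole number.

83 W/m²

Hour angle H = 15° × (7 − 12) = -75.00°.
cos θ_z = sin φ sin δ + cos φ cos δ cos H = (-0.7976)(-0.1754) + (0.6032)(0.9845)(0.2588) = 0.2936.
Air mass m = 1/cos θ_z = 1/0.2936 = 3.406; τ^m = 0.63^3.406 = 0.2073.
Surface direct beam = 1361 × 0.2936 × 0.2073 = 82.83 W/m².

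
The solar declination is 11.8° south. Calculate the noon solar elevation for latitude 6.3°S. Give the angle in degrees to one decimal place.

84.5°

At local solar noon the hour angle is zero, so the elevation is 90° − |φ − δ| = 90° − |-6.3° − (-11.8°)| = 90° − 5.5° = 84.5°.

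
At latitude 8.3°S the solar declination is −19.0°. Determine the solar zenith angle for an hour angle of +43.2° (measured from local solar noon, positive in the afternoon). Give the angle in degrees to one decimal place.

43.2°

cos θ_z = sin φ sin δ + cos φ cos δ cos H = (-0.1444)(-0.3256) + (0.9895)(0.9455)(0.7290) = 0.7290.
θ_z = arccos(0.7290) = 43.20°.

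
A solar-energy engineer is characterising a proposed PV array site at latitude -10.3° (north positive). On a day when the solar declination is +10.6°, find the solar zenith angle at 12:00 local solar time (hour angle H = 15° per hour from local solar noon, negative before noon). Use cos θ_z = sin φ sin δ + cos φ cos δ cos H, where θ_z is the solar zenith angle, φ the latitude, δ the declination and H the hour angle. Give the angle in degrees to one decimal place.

Hour angle H = 15° × (12 − 12) = 0.00°.
cos θ_z = sin(-10.3°) sin(10.6°) + cos(-10.3°) cos(10.6°) cos(0.00°) = -0.0329 + 0.9671 = 0.9342.
θ_z = arccos(0.9342) = 20.90°.

20.9°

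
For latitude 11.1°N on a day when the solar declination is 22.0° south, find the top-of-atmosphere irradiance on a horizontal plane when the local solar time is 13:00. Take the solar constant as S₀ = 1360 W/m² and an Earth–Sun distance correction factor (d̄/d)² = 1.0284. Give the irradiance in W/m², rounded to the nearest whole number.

1128 W/m²

Hour angle H = 15° × (13 − 12) = 15.00°.
cos θ_z = sin φ sin δ + cos φ cos δ cos H = (0.1925)(-0.3746) + (0.9813)(0.9272)(0.9659) = 0.8067.
Top-of-atmosphere irradiance = S₀ (d̄/d)² cos θ_z = 1360 × 1.0284 × 0.8067 = 1128.27 W/m².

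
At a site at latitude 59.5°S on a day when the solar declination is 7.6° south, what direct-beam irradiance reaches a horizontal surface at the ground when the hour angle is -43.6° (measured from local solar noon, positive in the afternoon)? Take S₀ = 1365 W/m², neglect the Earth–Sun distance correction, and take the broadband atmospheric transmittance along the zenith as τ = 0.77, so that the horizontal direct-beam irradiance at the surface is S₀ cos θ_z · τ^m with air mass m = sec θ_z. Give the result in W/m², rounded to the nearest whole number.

378 W/m²

cos θ_z = sin φ sin δ + cos φ cos δ cos H = (-0.8616)(-0.1323) + (0.5075)(0.9912)(0.7242) = 0.4783.
Air mass m = 1/cos θ_z = 1/0.4783 = 2.091; τ^m = 0.77^2.091 = 0.5790.
Surface direct beam = 1365 × 0.4783 × 0.5790 = 378.02 W/m².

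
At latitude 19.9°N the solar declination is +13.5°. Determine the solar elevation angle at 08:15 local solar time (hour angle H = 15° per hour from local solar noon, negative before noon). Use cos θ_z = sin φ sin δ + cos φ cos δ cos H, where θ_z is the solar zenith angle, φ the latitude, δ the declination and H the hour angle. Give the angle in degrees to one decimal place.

Hour angle H = 15° × (8.25 − 12) = -56.25°.
cos θ_z = sin(19.9°) sin(13.5°) + cos(19.9°) cos(13.5°) cos(-56.25°) = 0.0795 + 0.5080 = 0.5875.
θ_z = arccos(0.5875) = 54.02°, so the elevation is 90° − 54.02° = 35.98°.

36.0°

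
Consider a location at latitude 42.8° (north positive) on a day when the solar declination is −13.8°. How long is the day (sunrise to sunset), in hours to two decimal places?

10.25 hours

cos H_s = −tan(42.8°) · tan(-13.8°) = 0.2274, so H_s = arccos(0.2274) = 76.86°.
Day length = 2 H_s / 15° h⁻¹ = 153.72° / 15 = 10.248 h.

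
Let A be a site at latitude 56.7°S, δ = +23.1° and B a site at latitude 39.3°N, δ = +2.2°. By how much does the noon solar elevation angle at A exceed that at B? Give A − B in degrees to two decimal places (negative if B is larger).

-42.70°

A: 90° − |-56.7 − (23.1)| = 10.20°.
B: 90° − |39.3 − (2.2)| = 52.90°.
A − B = 10.20 − 52.90 = -42.70°.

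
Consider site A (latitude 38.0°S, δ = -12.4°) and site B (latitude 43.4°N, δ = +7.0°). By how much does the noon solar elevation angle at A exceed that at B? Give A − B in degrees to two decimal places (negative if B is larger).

A: 90° − |-38.0 − (-12.4)| = 64.40°.
B: 90° − |43.4 − (7.0)| = 53.60°.
A − B = 64.40 − 53.60 = 10.80°.

+10.80°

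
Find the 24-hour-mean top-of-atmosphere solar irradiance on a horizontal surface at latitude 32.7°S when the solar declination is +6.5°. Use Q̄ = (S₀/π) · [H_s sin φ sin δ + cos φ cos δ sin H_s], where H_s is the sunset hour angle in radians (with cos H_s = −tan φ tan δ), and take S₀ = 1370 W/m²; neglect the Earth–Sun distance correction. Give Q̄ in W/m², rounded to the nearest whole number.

−tan φ tan δ = −(-0.6420)(0.1139) = 0.0731; H_s = arccos(0.0731) = 85.81°. In radians, H_s = 1.4977.
H_s sin φ sin δ = 1.4977 × -0.5402 × 0.1132 = -0.0916.
cos φ cos δ sin H_s = 0.8415 × 0.9936 × 0.9973 = 0.8339.
Q̄ = (1370/π) × (-0.0916 + 0.8339) = 436.08 × 0.7423 = 323.70 W/m².

324 W/m²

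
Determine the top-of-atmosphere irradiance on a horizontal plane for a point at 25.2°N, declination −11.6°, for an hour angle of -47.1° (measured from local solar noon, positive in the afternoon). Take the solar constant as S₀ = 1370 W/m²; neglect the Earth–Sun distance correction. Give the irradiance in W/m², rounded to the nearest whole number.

With φ = 25.2°, δ = -11.6°, H = -47.10°: sin φ sin δ = -0.0856, cos φ cos δ cos H = 0.6034, so cos θ_z = 0.5178.
Top-of-atmosphere irradiance = S₀ cos θ_z = 1370 × 0.5178 = 709.39 W/m².

709 W/m²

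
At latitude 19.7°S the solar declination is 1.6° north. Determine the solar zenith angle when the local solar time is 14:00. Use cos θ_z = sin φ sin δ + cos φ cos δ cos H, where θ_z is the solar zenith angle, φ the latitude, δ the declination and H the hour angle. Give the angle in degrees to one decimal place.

Hour angle H = 15° × (14 − 12) = 30.00°.
cos θ_z = sin φ sin δ + cos φ cos δ cos H = (-0.3371)(0.0279) + (0.9415)(0.9996)(0.8660) = 0.8056.
θ_z = arccos(0.8056) = 36.33°.

36.3°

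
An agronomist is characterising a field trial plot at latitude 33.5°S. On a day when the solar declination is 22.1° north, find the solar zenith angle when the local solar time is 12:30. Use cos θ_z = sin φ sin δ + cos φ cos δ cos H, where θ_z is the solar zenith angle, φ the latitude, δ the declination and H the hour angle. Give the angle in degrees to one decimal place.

Hour angle H = 15° × (12.5 − 12) = 7.50°.
cos θ_z = sin(-33.5°) sin(22.1°) + cos(-33.5°) cos(22.1°) cos(7.50°) = -0.2077 + 0.7660 = 0.5583.
θ_z = arccos(0.5583) = 56.06°.

56.1°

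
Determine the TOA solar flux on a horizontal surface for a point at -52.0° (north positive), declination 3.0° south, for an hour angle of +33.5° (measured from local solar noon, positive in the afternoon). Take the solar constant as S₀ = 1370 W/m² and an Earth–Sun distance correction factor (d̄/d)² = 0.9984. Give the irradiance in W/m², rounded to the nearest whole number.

758 W/m²

cos θ_z = sin φ sin δ + cos φ cos δ cos H = (-0.7880)(-0.0523) + (0.6157)(0.9986)(0.8339) = 0.5539.
Top-of-atmosphere irradiance = S₀ (d̄/d)² cos θ_z = 1370 × 0.9984 × 0.5539 = 757.63 W/m².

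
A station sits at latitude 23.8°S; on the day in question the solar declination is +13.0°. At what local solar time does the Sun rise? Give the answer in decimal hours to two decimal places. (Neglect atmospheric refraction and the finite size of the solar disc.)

−tan φ tan δ = −(-0.4411)(0.2309) = 0.1018; H_s = arccos(0.1018) = 84.16°.
Sunrise is at 12 − H_s/15 = 12 − 5.611 = 6.389 h local solar time.

6.39 h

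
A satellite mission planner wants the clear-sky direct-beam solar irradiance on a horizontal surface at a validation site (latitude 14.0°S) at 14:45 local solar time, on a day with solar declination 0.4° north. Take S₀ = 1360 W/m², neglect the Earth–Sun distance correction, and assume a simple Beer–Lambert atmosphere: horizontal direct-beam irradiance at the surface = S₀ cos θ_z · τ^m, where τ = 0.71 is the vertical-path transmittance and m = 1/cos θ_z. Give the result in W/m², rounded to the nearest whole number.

Hour angle H = 15° × (14.75 − 12) = 41.25°.
With φ = -14.0°, δ = 0.4°, H = 41.25°: sin φ sin δ = -0.0017, cos φ cos δ cos H = 0.7295, so cos θ_z = 0.7278.
Air mass m = 1/cos θ_z = 1/0.7278 = 1.374; τ^m = 0.71^1.374 = 0.6246.
Surface direct beam = 1360 × 0.7278 × 0.6246 = 618.23 W/m².

618 W/m²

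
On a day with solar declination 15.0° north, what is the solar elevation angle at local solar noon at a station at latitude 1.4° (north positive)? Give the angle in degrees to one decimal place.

At local solar noon the hour angle is zero, so the elevation is 90° − |φ − δ| = 90° − |1.4° − (15.0°)| = 90° − 13.6° = 76.4°.

76.4°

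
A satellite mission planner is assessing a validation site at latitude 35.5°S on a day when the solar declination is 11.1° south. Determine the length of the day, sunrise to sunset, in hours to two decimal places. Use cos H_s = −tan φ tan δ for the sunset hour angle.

13.07 hours

The sunset hour angle satisfies cos H_s = −tan φ tan δ = -0.1399, giving H_s = 98.04°.
Day length = 2 H_s / 15° h⁻¹ = 196.08° / 15 = 13.072 h.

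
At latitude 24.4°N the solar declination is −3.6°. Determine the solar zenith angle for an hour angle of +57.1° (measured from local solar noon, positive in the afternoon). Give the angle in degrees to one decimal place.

cos θ_z = sin φ sin δ + cos φ cos δ cos H = (0.4131)(-0.0628) + (0.9107)(0.9980)(0.5432) = 0.4678.
θ_z = arccos(0.4678) = 62.11°.

62.1°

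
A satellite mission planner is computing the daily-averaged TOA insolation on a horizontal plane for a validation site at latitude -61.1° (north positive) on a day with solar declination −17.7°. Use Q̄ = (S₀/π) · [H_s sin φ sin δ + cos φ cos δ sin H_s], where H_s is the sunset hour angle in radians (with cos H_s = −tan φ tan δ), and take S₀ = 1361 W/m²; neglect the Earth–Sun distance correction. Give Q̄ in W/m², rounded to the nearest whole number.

−tan φ tan δ = −(-1.8115)(-0.3191) = -0.5780; H_s = arccos(-0.5780) = 125.31°. In radians, H_s = 2.1871.
H_s sin φ sin δ = 2.1871 × -0.8755 × -0.3040 = 0.5821.
cos φ cos δ sin H_s = 0.4833 × 0.9527 × 0.8160 = 0.3757.
Q̄ = (1361/π) × (0.5821 + 0.3757) = 433.22 × 0.9578 = 414.94 W/m².

415 W/m²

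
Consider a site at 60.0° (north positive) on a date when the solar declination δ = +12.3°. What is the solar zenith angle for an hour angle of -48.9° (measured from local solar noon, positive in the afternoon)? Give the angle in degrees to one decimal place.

cos θ_z = sin(60.0°) sin(12.3°) + cos(60.0°) cos(12.3°) cos(-48.90°) = 0.1845 + 0.3211 = 0.5056.
θ_z = arccos(0.5056) = 59.63°.

59.6°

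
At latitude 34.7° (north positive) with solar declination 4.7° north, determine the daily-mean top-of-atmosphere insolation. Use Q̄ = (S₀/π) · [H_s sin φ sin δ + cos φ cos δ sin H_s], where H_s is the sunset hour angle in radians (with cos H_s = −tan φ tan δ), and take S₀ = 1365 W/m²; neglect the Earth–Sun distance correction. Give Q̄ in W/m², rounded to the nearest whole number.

cos H_s = −tan(34.7°) · tan(4.7°) = -0.0569, so H_s = arccos(-0.0569) = 93.26°. In radians, H_s = 1.6277.
H_s sin φ sin δ = 1.6277 × 0.5693 × 0.0819 = 0.0759.
cos φ cos δ sin H_s = 0.8221 × 0.9966 × 0.9984 = 0.8180.
Q̄ = (1365/π) × (0.0759 + 0.8180) = 434.49 × 0.8939 = 388.39 W/m².

388 W/m²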